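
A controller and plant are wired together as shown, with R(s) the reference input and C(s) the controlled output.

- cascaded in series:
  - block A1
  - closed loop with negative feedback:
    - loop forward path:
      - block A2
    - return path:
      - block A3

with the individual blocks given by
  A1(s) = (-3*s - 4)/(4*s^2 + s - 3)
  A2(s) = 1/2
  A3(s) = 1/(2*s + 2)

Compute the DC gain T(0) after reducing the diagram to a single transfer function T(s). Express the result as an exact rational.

Step 1 - collapse the loop (A2 forward, A3 return) = (2*s + 2)/(4*s + 5)
Step 2 - combine A1, [A2/(1+A2*A3)] in series = (-6*s - 8)/(16*s^2 + 8*s - 15)
DC gain: substitute s = 0 into T(s) from step 2: T(0) = -8/(-15) = 8/15.

Final answer: 8/15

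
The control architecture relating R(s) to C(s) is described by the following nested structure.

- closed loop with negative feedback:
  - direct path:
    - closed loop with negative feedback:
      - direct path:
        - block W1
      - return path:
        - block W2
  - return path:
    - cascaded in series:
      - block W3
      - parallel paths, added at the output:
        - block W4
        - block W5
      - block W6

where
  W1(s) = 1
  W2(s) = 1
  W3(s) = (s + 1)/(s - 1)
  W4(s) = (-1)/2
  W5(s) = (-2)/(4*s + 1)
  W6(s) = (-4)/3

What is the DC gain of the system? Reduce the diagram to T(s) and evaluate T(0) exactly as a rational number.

First reduce the diagram to T(s).

(1) reduce the feedback loop with forward W1 and return W2 -> 1/2
(2) sum the parallel branches W4, W5 -> (-4*s - 5)/(8*s + 2)
(3) series reduction of W3, (W4+W5), W6 -> (8*s^2 + 18*s + 10)/(12*s^2 - 9*s - 3)
(4) reduce the feedback loop with forward [W1/(1+W1*W2)] and return (W3*(W4+W5)*W6) -> (12*s^2 - 9*s - 3)/(32*s^2 + 4)
Evaluating the step-4 result (the overall T(s)) at s = 0 gives T(0) = -3/4.

Answer: -3/4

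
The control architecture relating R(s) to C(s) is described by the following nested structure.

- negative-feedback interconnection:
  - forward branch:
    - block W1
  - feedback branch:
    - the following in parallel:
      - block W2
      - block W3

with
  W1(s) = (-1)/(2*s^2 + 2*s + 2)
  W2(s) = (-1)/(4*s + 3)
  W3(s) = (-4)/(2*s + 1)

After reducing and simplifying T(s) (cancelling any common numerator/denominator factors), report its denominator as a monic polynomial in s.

Reducing step by step:

(1) add W2, W3 (parallel) gives (-18*s - 13)/(8*s^2 + 10*s + 3)
(2) collapse the loop (W1 forward, (W2+W3) return) gives (-8*s^2 - 10*s - 3)/(16*s^4 + 36*s^3 + 42*s^2 + 44*s + 19)
The result of step 2 is T(s) in lowest terms. Its denominator has leading coefficient 16; dividing the denominator through by 16 makes it monic.

Answer: s^4 + 9*s^3/4 + 21*s^2/8 + 11*s/4 + 19/16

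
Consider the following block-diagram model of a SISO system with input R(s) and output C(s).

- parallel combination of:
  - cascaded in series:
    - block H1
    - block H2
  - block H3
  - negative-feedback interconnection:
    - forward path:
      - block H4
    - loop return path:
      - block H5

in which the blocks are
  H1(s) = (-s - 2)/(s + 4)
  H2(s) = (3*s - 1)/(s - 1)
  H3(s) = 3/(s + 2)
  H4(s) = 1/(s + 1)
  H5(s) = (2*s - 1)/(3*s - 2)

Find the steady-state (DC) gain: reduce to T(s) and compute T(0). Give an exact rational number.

Step 1. reduce the series chain H1, H2 -> (-3*s^2 - 5*s + 2)/(s^2 + 3*s - 4)
Step 2. collapse the loop (H4 forward, H5 return) -> (3*s - 2)/(3*s^2 + 3*s - 3)
Step 3. combine (H1*H2), H3, [H4/(1+H4*H5)] in parallel -> (-9*s^5 - 30*s^4 + s^3 - s^2 - 55*s + 40)/(3*s^5 + 18*s^4 + 18*s^3 - 33*s^2 - 30*s + 24)
Step 3 gives the overall T(s). Then T(0) = 40/24 = 5/3.

Final answer: 5/3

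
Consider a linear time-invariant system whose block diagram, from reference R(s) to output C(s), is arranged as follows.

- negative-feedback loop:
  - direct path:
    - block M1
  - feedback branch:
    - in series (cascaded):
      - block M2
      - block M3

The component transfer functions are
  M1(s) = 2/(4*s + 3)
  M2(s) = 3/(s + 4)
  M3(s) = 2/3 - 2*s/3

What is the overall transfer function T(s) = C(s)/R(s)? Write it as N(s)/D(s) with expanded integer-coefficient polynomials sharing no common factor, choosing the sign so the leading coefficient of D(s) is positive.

[1] cascade M2, M3 = (2 - 2*s)/(s + 4)
[2] apply the feedback formula to M1, (M2*M3), which is the overall transfer function T(s) = C(s)/R(s) in lowest terms

Final answer: (2*s + 8)/(4*s^2 + 15*s + 16)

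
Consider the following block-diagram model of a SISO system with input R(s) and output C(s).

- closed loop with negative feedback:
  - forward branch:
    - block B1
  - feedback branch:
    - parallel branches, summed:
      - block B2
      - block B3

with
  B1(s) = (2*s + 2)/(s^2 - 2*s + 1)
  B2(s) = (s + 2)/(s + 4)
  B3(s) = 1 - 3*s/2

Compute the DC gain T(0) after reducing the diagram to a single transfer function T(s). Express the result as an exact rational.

Step 1. parallel reduction of B2, B3: (-3*s^2 - 8*s + 12)/(2*s + 8)
Step 2. feedback reduction of B1, (B2+B3): (-2*s^2 - 10*s - 8)/(2*s^3 + 9*s^2 + 3*s - 16)
Evaluating the step-2 result (the overall T(s)) at s = 0 gives T(0) = -8/(-16) = 1/2.

Answer: 1/2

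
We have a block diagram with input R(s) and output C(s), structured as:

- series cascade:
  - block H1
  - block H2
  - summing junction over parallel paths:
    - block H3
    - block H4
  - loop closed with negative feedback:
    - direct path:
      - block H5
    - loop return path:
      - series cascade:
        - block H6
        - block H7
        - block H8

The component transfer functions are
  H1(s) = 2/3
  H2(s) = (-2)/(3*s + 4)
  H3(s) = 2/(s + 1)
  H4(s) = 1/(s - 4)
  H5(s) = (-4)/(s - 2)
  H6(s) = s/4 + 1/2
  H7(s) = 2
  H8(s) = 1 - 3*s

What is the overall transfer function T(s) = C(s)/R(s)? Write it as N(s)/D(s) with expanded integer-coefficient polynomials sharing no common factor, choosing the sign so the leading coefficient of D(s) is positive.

The answer is (48*s - 112)/(54*s^5 + 9*s^4 - 651*s^3 - 990*s^2 - 96*s + 288).

Reasoning:
[1] add H3, H4 (parallel), giving (3*s - 7)/(s^2 - 3*s - 4)
[2] combine H6, H7, H8 in series, giving -3*s^2/2 - 5*s/2 + 1
[3] close the feedback loop around H5, (H6*H7*H8), giving (-4)/(6*s^2 + 11*s - 6)
[4] series reduction of H1, H2, (H3+H4), [H5/(1+H5*(H6*H7*H8))]: this yields T(s), and no further normalization is needed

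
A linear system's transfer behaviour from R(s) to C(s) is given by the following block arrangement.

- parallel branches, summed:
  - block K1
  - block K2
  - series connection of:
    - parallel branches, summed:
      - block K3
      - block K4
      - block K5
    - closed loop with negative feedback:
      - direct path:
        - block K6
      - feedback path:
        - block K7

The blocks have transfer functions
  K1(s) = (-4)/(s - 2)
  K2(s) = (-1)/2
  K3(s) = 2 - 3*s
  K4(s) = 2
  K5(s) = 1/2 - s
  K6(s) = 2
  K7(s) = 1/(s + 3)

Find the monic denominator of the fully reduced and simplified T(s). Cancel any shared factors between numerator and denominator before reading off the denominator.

First reduce the diagram to T(s).

(1) reduce the parallel group K3, K4, K5 = 9/2 - 4*s
(2) apply the feedback formula to K6, K7 = (2*s + 6)/(s + 5)
(3) cascade (K3+K4+K5), [K6/(1+K6*K7)] = (-8*s^2 - 15*s + 27)/(s + 5)
(4) reduce the parallel group K1, K2, ((K3+K4+K5)*[K6/(1+K6*K7)]) = (-16*s^3 + s^2 + 103*s - 138)/(2*s^2 + 6*s - 20)
T(s) is the step-4 result (common factors already cancelled). Leading coefficient of the denominator: 2. Divide through by 2 for the monic polynomial.

Answer: s^2 + 3*s - 10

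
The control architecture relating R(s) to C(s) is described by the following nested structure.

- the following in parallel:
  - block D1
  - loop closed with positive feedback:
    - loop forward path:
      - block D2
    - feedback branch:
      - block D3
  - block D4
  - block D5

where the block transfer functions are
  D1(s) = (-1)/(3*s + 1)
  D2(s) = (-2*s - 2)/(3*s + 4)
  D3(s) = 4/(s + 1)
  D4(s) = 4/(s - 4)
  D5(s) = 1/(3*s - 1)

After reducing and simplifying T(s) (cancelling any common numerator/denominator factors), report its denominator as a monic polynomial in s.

The answer is s^4 - 145*s^2/9 + 16/9.

Reasoning:
[1] reduce the feedback loop with forward D2 and return D3 -> (-2*s - 2)/(3*s + 12)
[2] sum the parallel branches D1, [D2/(1-D2*D3)], D4, D5 -> (-18*s^4 + 162*s^3 + 512*s^2 - 18*s - 152)/(27*s^4 - 435*s^2 + 48)
Step 2 gives the fully reduced T(s), with no common factor left to cancel. The denominator's leading coefficient is 27, so divide each of its coefficients by 27 to get the monic form.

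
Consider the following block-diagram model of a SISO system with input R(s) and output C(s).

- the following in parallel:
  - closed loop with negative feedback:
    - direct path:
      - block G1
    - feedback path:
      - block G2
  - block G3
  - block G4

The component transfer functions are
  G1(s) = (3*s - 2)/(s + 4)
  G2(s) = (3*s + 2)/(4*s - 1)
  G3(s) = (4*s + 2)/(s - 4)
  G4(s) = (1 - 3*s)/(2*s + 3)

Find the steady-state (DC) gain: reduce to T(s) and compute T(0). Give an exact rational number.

Answer: -5/12

Working:
Step 1: apply the feedback formula to G1, G2: (12*s^2 - 11*s + 2)/(13*s^2 + 15*s - 8)
Step 2: parallel reduction of [G1/(1+G1*G2)], G3, G4: (89*s^4 + 370*s^3 + 336*s^2 - 80*s - 40)/(26*s^4 - 35*s^3 - 247*s^2 - 140*s + 96)
That last expression is T(s); at s = 0 only the constant terms survive, so T(0) = -40/96 = -5/12.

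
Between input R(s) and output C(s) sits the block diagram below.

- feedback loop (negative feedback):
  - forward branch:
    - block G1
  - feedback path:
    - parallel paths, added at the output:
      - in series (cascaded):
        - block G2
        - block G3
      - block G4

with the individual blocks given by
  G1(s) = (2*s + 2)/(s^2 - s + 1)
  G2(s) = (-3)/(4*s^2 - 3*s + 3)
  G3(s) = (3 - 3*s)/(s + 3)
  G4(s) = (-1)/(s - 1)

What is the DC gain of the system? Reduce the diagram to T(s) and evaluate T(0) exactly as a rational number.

(1) series reduction of G2, G3 -> (9*s - 9)/(4*s^3 + 9*s^2 - 6*s + 9)
(2) add (G2*G3), G4 (parallel) -> (-4*s^3 - 12*s)/(4*s^4 + 5*s^3 - 15*s^2 + 15*s - 9)
(3) collapse the loop (G1 forward, ((G2*G3)+G4) return) -> (8*s^5 + 18*s^4 - 20*s^3 + 12*s - 18)/(4*s^6 + s^5 - 24*s^4 + 27*s^3 - 63*s^2 - 9)
That last expression is T(s); at s = 0 only the constant terms survive, so T(0) = -18/(-9) = 2.

Hence the answer: 2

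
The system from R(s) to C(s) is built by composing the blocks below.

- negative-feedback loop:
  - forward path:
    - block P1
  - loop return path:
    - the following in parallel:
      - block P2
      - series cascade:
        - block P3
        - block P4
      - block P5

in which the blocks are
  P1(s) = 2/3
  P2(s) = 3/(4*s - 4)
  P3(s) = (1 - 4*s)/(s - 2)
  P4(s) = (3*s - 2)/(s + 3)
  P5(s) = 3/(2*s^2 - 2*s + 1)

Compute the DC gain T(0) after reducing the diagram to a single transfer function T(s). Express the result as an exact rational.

(1) multiply P3, P4 (series), giving (-12*s^2 + 11*s - 2)/(s^2 + s - 6)
(2) sum the parallel branches P2, (P3*P4), P5, giving (-96*s^5 + 286*s^4 - 324*s^3 + 173*s^2 - 113*s + 62)/(8*s^5 - 8*s^4 - 52*s^3 + 104*s^2 - 76*s + 24)
(3) close the feedback loop around P1, (P2+(P3*P4)+P5), giving (-8*s^5 + 8*s^4 + 52*s^3 - 104*s^2 + 76*s - 24)/(84*s^5 - 274*s^4 + 402*s^3 - 329*s^2 + 227*s - 98)
Step 3 gives the overall T(s). Then T(0) = -24/(-98) = 12/49.

Answer: 12/49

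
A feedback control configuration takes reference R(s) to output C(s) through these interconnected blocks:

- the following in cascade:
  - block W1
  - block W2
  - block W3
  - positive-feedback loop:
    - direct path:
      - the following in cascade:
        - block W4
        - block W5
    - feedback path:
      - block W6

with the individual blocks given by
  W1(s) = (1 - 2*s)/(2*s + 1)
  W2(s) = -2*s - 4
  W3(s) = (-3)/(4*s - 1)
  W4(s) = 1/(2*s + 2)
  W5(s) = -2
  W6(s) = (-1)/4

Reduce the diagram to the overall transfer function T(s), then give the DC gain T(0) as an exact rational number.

Answer: 16

Working:
(1) multiply W4, W5 (series): (-1)/(s + 1)
(2) reduce the feedback loop with forward (W4*W5) and return W6: (-4)/(4*s + 3)
(3) combine W1, W2, W3, [(W4*W5)/(1-(W4*W5)*W6)] in series: (48*s^2 + 72*s - 48)/(32*s^3 + 32*s^2 + 2*s - 3)
That last expression is T(s); at s = 0 only the constant terms survive, so T(0) = -48/(-3) = 16.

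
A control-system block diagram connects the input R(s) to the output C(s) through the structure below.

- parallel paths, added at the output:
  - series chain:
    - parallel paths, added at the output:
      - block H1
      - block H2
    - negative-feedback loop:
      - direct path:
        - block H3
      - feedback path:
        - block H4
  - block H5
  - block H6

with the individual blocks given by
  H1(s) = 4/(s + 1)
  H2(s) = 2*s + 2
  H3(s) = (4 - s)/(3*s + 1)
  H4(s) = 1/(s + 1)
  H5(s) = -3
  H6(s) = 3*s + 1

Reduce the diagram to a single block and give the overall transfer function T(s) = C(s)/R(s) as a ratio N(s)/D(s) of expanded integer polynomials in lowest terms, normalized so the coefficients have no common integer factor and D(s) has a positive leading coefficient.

(1) combine H1, H2 in parallel; result (2*s^2 + 4*s + 6)/(s + 1)
(2) collapse the loop (H3 forward, H4 return); result (-s^2 + 3*s + 4)/(3*s^2 + 3*s + 5)
(3) series reduction of (H1+H2), [H3/(1+H3*H4)]; result (-2*s^3 + 4*s^2 + 10*s + 24)/(3*s^2 + 3*s + 5)
(4) sum the parallel branches ((H1+H2)*[H3/(1+H3*H4)]), H5, H6: this yields T(s), and no further normalization is needed

Final answer: (7*s^3 + 7*s^2 + 19*s + 14)/(3*s^2 + 3*s + 5)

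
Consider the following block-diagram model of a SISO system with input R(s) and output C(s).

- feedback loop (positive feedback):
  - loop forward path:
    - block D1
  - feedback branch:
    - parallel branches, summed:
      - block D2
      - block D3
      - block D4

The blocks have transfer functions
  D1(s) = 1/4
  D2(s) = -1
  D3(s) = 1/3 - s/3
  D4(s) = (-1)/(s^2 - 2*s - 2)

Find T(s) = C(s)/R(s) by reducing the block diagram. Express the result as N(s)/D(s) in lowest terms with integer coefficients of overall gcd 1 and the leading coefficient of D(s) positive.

The answer is (3*s^2 - 6*s - 6)/(s^3 + 12*s^2 - 30*s - 25).

Reasoning:
(1) sum the parallel branches D2, D3, D4 = (-s^3 + 6*s + 1)/(3*s^2 - 6*s - 6)
(2) collapse the loop (D1 forward, (D2+D3+D4) return), which is the overall transfer function T(s) = C(s)/R(s) in lowest terms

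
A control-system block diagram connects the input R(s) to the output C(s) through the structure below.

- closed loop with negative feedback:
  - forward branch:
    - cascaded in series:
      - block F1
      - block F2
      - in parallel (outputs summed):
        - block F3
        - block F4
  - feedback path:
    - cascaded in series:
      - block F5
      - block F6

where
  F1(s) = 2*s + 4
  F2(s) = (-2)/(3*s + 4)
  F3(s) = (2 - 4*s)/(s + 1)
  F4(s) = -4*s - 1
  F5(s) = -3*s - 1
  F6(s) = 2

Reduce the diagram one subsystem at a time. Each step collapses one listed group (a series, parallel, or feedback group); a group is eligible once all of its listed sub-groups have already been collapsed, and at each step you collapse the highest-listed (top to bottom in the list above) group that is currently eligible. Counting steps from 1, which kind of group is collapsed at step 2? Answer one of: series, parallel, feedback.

Reducing step by step:

Step 1. add F3, F4 (parallel)
Step 2. series reduction of F1, F2, (F3+F4)
Step 3. reduce the series chain F5, F6
Step 4. feedback reduction of (F1*F2*(F3+F4)), (F5*F6)
At step 2 the group reduced is series.

Answer: series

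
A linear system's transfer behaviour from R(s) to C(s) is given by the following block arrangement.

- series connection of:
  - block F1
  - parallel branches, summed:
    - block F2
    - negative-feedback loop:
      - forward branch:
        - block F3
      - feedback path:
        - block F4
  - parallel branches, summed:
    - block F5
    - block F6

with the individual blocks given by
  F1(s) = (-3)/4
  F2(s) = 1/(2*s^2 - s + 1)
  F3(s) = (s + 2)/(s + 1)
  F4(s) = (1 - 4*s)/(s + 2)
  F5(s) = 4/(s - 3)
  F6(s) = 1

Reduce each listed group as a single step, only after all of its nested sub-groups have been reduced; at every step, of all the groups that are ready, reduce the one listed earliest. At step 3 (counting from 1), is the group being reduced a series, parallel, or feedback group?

The answer is parallel.

Reasoning:
Step 1: reduce the feedback loop with forward F3 and return F4
Step 2: parallel reduction of F2, [F3/(1+F3*F4)]
Step 3: sum the parallel branches F5, F6
Step 4: multiply F1, (F2+[F3/(1+F3*F4)]), (F5+F6) (series)
Step 3 collapses a parallel group.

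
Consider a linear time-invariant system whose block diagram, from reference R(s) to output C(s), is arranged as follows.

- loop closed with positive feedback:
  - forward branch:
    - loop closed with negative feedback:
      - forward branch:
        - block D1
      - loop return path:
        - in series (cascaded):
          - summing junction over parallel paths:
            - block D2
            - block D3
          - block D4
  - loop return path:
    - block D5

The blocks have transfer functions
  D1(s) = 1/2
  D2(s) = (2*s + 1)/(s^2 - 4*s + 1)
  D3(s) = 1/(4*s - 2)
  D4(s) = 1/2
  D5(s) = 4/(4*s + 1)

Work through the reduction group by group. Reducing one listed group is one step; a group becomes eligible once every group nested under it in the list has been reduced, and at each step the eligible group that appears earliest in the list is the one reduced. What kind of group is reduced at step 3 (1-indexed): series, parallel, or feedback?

Answer: feedback

Working:
[1] parallel reduction of D2, D3
[2] series reduction of (D2+D3), D4
[3] apply the feedback formula to D1, ((D2+D3)*D4)
[4] feedback reduction of [D1/(1+D1*((D2+D3)*D4))], D5
At step 3 the group reduced is feedback.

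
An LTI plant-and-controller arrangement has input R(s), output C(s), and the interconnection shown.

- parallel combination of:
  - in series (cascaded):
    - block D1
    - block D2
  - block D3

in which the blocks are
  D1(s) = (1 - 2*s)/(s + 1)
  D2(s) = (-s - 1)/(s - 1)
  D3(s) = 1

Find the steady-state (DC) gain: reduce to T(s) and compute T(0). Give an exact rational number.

The answer is 2.

Reasoning:
Step 1: multiply D1, D2 (series) gives (2*s - 1)/(s - 1)
Step 2: add (D1*D2), D3 (parallel) gives (3*s - 2)/(s - 1)
Step 2 gives the overall T(s). Then T(0) = -2/(-1) = 2.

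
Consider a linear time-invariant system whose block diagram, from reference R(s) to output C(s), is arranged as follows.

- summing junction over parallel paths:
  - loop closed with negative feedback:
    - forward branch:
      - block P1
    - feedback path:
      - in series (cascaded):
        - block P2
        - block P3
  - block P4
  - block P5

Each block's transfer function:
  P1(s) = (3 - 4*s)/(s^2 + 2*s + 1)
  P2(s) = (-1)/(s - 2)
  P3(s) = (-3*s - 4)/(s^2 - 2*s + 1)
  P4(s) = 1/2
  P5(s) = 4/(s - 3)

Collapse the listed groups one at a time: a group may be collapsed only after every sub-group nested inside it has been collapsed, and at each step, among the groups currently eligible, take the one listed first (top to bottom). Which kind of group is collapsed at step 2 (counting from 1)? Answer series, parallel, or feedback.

Step 1: cascade P2, P3
Step 2: collapse the loop (P1 forward, (P2*P3) return)
Step 3: parallel reduction of [P1/(1+P1*(P2*P3))], P4, P5
The group at step 2 is a feedback group.

Therefore the answer is feedback.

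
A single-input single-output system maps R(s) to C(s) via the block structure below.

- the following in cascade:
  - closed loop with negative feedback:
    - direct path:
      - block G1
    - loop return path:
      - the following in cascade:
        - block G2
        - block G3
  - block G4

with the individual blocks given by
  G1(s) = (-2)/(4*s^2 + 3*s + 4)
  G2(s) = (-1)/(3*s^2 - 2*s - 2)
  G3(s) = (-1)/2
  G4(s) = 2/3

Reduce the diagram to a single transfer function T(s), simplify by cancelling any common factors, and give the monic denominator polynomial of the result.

The answer is s^4 + s^3/12 - s^2/6 - 7*s/6 - 3/4.

Reasoning:
Step 1 - cascade G2, G3; result 1/(6*s^2 - 4*s - 4)
Step 2 - collapse the loop (G1 forward, (G2*G3) return); result (-6*s^2 + 4*s + 4)/(12*s^4 + s^3 - 2*s^2 - 14*s - 9)
Step 3 - cascade [G1/(1+G1*(G2*G3))], G4; result (-12*s^2 + 8*s + 8)/(36*s^4 + 3*s^3 - 6*s^2 - 42*s - 27)
That last expression is T(s), already simplified. Scaling its denominator by 1/36 (the reciprocal of the leading coefficient) yields the monic denominator.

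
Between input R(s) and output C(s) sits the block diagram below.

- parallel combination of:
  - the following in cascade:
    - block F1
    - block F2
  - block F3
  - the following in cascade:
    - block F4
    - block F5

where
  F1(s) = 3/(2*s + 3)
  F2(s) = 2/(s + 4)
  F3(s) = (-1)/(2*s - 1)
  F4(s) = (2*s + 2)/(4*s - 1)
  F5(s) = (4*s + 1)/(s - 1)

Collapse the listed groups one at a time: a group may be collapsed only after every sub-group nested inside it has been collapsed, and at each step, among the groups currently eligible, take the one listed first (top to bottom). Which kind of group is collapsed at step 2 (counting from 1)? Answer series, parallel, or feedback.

(1) combine F1, F2 in series
(2) multiply F4, F5 (series)
(3) parallel reduction of (F1*F2), F3, (F4*F5)
The group at step 2 is a series group.

Hence the answer: series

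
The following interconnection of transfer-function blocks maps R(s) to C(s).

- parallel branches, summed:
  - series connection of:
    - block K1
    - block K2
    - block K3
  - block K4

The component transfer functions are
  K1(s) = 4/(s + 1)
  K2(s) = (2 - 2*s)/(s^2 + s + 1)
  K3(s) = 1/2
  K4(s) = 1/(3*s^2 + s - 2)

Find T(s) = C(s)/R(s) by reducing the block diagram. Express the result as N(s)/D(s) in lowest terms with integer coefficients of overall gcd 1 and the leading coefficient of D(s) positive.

(1) combine K1, K2, K3 in series; result (4 - 4*s)/(s^3 + 2*s^2 + 2*s + 1)
(2) add (K1*K2*K3), K4 (parallel) - this is the overall T(s), already in the required normalized form

Therefore the answer is (-11*s^2 + 21*s - 7)/(3*s^4 + 4*s^3 + 2*s^2 - s - 2).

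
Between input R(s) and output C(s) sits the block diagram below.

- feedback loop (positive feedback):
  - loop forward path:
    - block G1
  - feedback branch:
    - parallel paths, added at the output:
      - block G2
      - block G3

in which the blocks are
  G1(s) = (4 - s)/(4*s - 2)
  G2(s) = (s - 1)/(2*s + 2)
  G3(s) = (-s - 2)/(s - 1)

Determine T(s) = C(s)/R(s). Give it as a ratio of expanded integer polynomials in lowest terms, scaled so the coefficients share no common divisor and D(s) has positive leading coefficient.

The answer is (-2*s^3 + 8*s^2 + 2*s - 8)/(7*s^3 - 8*s^2 + 21*s + 16).

Reasoning:
(1) combine G2, G3 in parallel: (-s^2 - 8*s - 3)/(2*s^2 - 2)
(2) reduce the feedback loop with forward G1 and return (G2+G3), giving the overall T(s)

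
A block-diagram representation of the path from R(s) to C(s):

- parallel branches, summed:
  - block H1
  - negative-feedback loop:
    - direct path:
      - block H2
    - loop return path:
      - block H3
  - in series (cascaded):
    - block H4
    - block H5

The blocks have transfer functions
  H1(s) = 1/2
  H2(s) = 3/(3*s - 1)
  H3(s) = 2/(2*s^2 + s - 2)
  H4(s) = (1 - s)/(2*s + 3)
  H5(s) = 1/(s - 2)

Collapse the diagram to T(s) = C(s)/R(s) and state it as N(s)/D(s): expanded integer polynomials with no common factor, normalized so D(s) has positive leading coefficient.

Step 1 - apply the feedback formula to H2, H3: (6*s^2 + 3*s - 6)/(6*s^3 + s^2 - 7*s + 8)
Step 2 - reduce the series chain H4, H5: (1 - s)/(2*s^2 - s - 6)
Step 3 - add H1, [H2/(1+H2*H3)], (H4*H5) (parallel) - this is the overall T(s), already in the required normalized form

Therefore the answer is (12*s^5 + 8*s^4 - 41*s^3 - 69*s^2 - 20*s + 40)/(24*s^5 - 8*s^4 - 102*s^3 + 34*s^2 + 68*s - 96).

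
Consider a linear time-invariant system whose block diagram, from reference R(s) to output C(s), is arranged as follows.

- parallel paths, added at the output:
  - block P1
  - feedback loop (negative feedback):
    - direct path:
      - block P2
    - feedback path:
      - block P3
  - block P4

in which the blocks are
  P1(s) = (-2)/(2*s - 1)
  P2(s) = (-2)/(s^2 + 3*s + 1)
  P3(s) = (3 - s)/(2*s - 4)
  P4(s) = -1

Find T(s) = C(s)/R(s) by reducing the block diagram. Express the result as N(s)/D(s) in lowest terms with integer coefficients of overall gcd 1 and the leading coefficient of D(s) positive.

Answer: (-2*s^4 - 3*s^3 + 3*s^2 + 24*s + 1)/(2*s^4 + s^3 - 9*s^2 - 6*s + 5)

Working:
Step 1: collapse the loop (P2 forward, P3 return) gives (4 - 2*s)/(s^3 + s^2 - 4*s - 5)
Step 2: add P1, [P2/(1+P2*P3)], P4 (parallel): this yields T(s), and no further normalization is needed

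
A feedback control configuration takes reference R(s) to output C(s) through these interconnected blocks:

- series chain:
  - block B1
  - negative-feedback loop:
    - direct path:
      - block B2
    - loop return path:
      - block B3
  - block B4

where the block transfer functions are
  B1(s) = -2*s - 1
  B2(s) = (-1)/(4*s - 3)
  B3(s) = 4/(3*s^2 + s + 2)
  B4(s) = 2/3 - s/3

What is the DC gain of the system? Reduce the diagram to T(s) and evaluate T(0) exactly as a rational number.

1. feedback reduction of B2, B3 -> (-3*s^2 - s - 2)/(12*s^3 - 5*s^2 + 5*s - 10)
2. cascade B1, [B2/(1+B2*B3)], B4 -> (-6*s^4 + 7*s^3 + 5*s^2 + 8*s + 4)/(36*s^3 - 15*s^2 + 15*s - 30)
That last expression is T(s); at s = 0 only the constant terms survive, so T(0) = 4/(-30) = -2/15.

Answer: -2/15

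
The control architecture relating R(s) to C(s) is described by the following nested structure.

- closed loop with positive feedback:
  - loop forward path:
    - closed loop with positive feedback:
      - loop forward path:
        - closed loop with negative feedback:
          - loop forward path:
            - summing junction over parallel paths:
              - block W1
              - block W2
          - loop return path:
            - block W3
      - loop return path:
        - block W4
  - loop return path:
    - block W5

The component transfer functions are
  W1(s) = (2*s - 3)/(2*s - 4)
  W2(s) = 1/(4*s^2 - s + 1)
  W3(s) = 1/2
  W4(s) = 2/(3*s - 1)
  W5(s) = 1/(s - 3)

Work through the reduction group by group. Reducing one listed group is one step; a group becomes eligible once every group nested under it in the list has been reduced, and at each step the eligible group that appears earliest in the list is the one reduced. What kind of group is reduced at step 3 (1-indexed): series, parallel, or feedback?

Step 1: reduce the parallel group W1, W2
Step 2: collapse the loop ((W1+W2) forward, W3 return)
Step 3: close the feedback loop around [(W1+W2)/(1+(W1+W2)*W3)], W4
Step 4: close the feedback loop around [[(W1+W2)/(1+(W1+W2)*W3)]/(1-[(W1+W2)/(1+(W1+W2)*W3)]*W4)], W5
So the answer for step 3 is feedback.

Hence the answer: feedback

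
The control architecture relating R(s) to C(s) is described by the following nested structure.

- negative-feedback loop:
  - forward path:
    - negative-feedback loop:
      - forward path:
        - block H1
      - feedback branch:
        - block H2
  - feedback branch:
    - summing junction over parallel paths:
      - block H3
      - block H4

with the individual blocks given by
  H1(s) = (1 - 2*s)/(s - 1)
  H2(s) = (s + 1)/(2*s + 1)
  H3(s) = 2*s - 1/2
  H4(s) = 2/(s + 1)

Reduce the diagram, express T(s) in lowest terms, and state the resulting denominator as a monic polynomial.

The answer is s^4 + 3*s^3/4 + 3*s^2/4 + s/16 - 3/16.

Reasoning:
[1] feedback reduction of H1, H2; result (4*s^2 - 1)/(2*s)
[2] add H3, H4 (parallel); result (4*s^2 + 3*s + 3)/(2*s + 2)
[3] close the feedback loop around [H1/(1+H1*H2)], (H3+H4); result (8*s^3 + 8*s^2 - 2*s - 2)/(16*s^4 + 12*s^3 + 12*s^2 + s - 3)
Step 3 gives the fully reduced T(s), with no common factor left to cancel. The denominator's leading coefficient is 16, so divide each of its coefficients by 16 to get the monic form.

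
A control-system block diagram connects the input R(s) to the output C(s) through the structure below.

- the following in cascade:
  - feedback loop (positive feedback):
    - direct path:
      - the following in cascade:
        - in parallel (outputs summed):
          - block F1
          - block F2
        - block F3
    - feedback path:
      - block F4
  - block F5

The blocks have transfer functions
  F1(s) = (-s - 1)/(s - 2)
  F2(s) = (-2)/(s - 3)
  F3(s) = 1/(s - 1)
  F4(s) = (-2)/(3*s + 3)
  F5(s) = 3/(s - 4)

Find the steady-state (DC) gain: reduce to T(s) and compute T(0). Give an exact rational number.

First reduce the diagram to T(s).

Step 1. add F1, F2 (parallel); result (7 - s^2)/(s^2 - 5*s + 6)
Step 2. multiply (F1+F2), F3 (series); result (7 - s^2)/(s^3 - 6*s^2 + 11*s - 6)
Step 3. apply the feedback formula to ((F1+F2)*F3), F4; result (-3*s^3 - 3*s^2 + 21*s + 21)/(3*s^4 - 15*s^3 + 13*s^2 + 15*s - 4)
Step 4. reduce the series chain [((F1+F2)*F3)/(1-((F1+F2)*F3)*F4)], F5; result (-9*s^3 - 9*s^2 + 63*s + 63)/(3*s^5 - 27*s^4 + 73*s^3 - 37*s^2 - 64*s + 16)
That last expression is T(s); at s = 0 only the constant terms survive, so T(0) = 63/16.

Answer: 63/16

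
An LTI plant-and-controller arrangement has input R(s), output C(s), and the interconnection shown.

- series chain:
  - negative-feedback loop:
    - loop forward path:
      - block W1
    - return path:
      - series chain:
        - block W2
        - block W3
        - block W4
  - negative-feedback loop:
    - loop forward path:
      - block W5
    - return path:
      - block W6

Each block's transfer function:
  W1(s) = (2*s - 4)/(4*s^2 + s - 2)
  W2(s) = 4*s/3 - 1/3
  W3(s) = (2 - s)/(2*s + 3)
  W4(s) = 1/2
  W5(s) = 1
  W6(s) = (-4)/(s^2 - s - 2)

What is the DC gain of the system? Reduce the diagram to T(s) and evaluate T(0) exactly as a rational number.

Step 1. cascade W2, W3, W4 -> (-4*s^2 + 9*s - 2)/(12*s + 18)
Step 2. close the feedback loop around W1, (W2*W3*W4) -> (12*s^2 - 6*s - 36)/(20*s^3 + 59*s^2 - 23*s - 14)
Step 3. reduce the feedback loop with forward W5 and return W6 -> (s^2 - s - 2)/(s^2 - s - 6)
Step 4. multiply [W1/(1+W1*(W2*W3*W4))], [W5/(1+W5*W6)] (series) -> (12*s^4 - 18*s^3 - 54*s^2 + 48*s + 72)/(20*s^5 + 39*s^4 - 202*s^3 - 345*s^2 + 152*s + 84)
The step-4 result is T(s). Setting s = 0: T(0) = 72/84 = 6/7.

Final answer: 6/7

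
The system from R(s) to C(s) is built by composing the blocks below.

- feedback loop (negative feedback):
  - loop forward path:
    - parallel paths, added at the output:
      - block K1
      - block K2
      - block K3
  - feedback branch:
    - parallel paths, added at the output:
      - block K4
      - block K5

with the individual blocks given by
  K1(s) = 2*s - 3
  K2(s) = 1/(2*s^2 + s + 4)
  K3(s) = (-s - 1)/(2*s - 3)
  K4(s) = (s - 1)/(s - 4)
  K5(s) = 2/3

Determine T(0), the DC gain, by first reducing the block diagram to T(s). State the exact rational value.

First reduce the diagram to T(s).

[1] sum the parallel branches K1, K2, K3, giving (8*s^4 - 22*s^3 + 19*s^2 - 42*s + 29)/(4*s^3 - 4*s^2 + 5*s - 12)
[2] sum the parallel branches K4, K5, giving (5*s - 11)/(3*s - 12)
[3] reduce the feedback loop with forward (K1+K2+K3) and return (K4+K5), giving (24*s^5 - 162*s^4 + 321*s^3 - 354*s^2 + 591*s - 348)/(40*s^5 - 186*s^4 + 277*s^3 - 356*s^2 + 511*s - 175)
Evaluating the step-3 result (the overall T(s)) at s = 0 gives T(0) = -348/(-175) = 348/175.

Answer: 348/175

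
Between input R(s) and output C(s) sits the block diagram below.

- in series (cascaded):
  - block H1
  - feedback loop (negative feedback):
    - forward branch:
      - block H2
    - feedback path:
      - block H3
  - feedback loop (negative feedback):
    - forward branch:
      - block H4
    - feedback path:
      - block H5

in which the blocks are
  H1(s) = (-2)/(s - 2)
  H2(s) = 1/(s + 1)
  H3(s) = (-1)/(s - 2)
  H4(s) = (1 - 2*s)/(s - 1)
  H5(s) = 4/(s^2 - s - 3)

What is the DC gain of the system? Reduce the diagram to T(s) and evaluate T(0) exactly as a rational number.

The answer is -2/7.

Reasoning:
(1) apply the feedback formula to H2, H3 = (s - 2)/(s^2 - s - 3)
(2) close the feedback loop around H4, H5 = (-2*s^3 + 3*s^2 + 5*s - 3)/(s^3 - 2*s^2 - 10*s + 7)
(3) series reduction of H1, [H2/(1+H2*H3)], [H4/(1+H4*H5)] = (4*s - 2)/(s^3 - 2*s^2 - 10*s + 7)
That last expression is T(s); at s = 0 only the constant terms survive, so T(0) = -2/7.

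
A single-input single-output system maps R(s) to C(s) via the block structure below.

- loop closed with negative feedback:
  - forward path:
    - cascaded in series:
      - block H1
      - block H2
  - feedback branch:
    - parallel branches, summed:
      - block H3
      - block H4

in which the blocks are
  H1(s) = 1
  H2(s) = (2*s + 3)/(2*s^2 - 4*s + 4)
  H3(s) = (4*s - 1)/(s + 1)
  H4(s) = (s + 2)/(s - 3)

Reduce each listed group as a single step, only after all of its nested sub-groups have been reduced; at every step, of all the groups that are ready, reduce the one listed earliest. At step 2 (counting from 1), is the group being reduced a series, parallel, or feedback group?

1. reduce the series chain H1, H2
2. sum the parallel branches H3, H4
3. close the feedback loop around (H1*H2), (H3+H4)
Step 2 collapses a parallel group.

Hence the answer: parallel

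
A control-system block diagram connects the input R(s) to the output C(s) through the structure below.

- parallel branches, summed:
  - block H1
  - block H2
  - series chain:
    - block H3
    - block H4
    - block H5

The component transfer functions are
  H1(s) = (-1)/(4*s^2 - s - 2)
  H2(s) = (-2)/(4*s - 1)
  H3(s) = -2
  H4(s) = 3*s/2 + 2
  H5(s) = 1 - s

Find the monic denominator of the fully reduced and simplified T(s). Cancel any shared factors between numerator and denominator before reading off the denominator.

The answer is s^3 - s^2/2 - 7*s/16 + 1/8.

Reasoning:
1. cascade H3, H4, H5 = 3*s^2 + s - 4
2. combine H1, H2, (H3*H4*H5) in parallel = (48*s^5 - 8*s^4 - 93*s^3 + 23*s^2 + 28*s - 3)/(16*s^3 - 8*s^2 - 7*s + 2)
T(s) is the step-2 result (common factors already cancelled). Leading coefficient of the denominator: 16. Divide through by 16 for the monic polynomial.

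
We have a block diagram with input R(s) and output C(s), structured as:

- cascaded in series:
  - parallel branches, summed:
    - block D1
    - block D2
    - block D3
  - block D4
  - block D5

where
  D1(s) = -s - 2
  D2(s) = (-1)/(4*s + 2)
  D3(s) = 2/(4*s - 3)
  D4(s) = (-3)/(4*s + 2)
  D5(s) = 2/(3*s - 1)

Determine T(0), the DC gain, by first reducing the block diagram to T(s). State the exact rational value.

The answer is -19/2.

Reasoning:
Step 1 - sum the parallel branches D1, D2, D3, giving (-16*s^3 - 28*s^2 + 18*s + 19)/(16*s^2 - 4*s - 6)
Step 2 - series reduction of (D1+D2+D3), D4, D5, giving (48*s^3 + 84*s^2 - 54*s - 57)/(96*s^4 - 8*s^3 - 56*s^2 - 2*s + 6)
That last expression is T(s); at s = 0 only the constant terms survive, so T(0) = -57/6 = -19/2.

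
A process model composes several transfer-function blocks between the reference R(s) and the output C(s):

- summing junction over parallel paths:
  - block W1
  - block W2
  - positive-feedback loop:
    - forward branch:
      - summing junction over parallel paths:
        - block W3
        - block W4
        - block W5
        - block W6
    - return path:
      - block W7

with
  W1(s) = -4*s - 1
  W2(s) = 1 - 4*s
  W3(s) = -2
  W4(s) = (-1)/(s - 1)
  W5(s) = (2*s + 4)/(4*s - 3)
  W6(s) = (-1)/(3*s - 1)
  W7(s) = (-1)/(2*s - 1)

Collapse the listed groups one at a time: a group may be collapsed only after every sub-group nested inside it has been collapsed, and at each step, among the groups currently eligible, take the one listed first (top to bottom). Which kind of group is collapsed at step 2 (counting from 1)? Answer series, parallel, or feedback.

Answer: feedback

Working:
(1) reduce the parallel group W3, W4, W5, W6
(2) reduce the feedback loop with forward (W3+W4+W5+W6) and return W7
(3) reduce the parallel group W1, W2, [(W3+W4+W5+W6)/(1-(W3+W4+W5+W6)*W7)]
Step 2 collapses a feedback group.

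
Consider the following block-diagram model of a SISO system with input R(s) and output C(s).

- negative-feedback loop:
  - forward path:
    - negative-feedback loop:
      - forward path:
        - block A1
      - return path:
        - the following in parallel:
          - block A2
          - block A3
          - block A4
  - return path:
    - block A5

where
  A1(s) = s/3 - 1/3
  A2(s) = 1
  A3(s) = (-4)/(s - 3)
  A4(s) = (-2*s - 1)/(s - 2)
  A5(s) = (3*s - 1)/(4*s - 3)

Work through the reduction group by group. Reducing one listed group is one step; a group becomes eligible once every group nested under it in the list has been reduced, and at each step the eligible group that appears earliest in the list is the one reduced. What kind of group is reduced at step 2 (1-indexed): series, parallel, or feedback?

Step 1. parallel reduction of A2, A3, A4
Step 2. reduce the feedback loop with forward A1 and return (A2+A3+A4)
Step 3. feedback reduction of [A1/(1+A1*(A2+A3+A4))], A5
So the answer for step 2 is feedback.

Final answer: feedback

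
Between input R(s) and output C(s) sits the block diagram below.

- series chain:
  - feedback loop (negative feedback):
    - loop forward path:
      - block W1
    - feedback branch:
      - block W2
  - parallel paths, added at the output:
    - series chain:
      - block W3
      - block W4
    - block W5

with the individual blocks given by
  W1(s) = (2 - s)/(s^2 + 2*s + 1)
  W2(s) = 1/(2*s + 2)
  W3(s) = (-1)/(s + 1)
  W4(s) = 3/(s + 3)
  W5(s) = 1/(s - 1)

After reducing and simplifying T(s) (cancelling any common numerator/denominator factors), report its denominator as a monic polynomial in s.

The answer is s^5 + 5*s^4 + 11*s^3/2 - 2*s^2 - 7*s/2 - 6.

Reasoning:
1. apply the feedback formula to W1, W2 = (-2*s^2 + 2*s + 4)/(2*s^3 + 6*s^2 + 5*s + 4)
2. reduce the series chain W3, W4 = (-3)/(s^2 + 4*s + 3)
3. combine (W3*W4), W5 in parallel = (s^2 + s + 6)/(s^3 + 3*s^2 - s - 3)
4. multiply [W1/(1+W1*W2)], ((W3*W4)+W5) (series) = (-2*s^3 + 2*s^2 - 8*s + 24)/(2*s^5 + 10*s^4 + 11*s^3 - 4*s^2 - 7*s - 12)
Step 4 gives the fully reduced T(s), with no common factor left to cancel. The denominator's leading coefficient is 2, so divide each of its coefficients by 2 to get the monic form.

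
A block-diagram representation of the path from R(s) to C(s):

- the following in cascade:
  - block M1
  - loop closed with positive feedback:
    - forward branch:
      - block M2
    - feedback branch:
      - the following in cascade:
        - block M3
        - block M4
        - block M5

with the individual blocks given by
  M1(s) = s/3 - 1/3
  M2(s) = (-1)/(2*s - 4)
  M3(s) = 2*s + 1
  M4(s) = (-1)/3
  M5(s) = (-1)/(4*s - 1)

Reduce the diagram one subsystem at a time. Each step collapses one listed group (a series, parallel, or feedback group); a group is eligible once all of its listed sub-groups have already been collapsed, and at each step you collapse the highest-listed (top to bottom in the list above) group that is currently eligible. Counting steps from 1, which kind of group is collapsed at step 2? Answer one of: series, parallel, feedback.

Step 1: cascade M3, M4, M5
Step 2: apply the feedback formula to M2, (M3*M4*M5)
Step 3: cascade M1, [M2/(1-M2*(M3*M4*M5))]
So the answer for step 2 is feedback.

Therefore the answer is feedback.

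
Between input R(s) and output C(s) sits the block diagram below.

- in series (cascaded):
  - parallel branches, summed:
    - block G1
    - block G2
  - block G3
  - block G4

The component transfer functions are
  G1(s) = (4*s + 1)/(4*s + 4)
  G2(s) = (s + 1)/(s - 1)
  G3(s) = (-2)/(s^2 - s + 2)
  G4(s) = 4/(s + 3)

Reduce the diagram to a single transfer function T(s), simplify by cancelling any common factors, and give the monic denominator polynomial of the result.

The answer is s^5 + 2*s^4 - 2*s^3 + 4*s^2 + s - 6.

Reasoning:
1. add G1, G2 (parallel): (8*s^2 + 5*s + 3)/(4*s^2 - 4)
2. multiply (G1+G2), G3, G4 (series): (-16*s^2 - 10*s - 6)/(s^5 + 2*s^4 - 2*s^3 + 4*s^2 + s - 6)
That last expression is T(s), already simplified, and its denominator is already monic.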